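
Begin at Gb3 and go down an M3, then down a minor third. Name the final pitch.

A major third down from Gb3 is Ebb3.
Down a minor third from Ebb3: Cb3 (3 semitones down).

Cb3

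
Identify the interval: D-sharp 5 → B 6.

minor 13th

D to B spans six letter names (D-E-F-G-A-B), plus an octave — that makes it a thirteenth of some quality.
A major thirteenth would be 21 semitones, but D#5 to B6 is 20 — one semitone narrower, making it a minor thirteenth.
(Equivalently, a compound minor sixth: a minor sixth plus an octave.)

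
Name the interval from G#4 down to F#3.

Descending from G#4 to F#3 is the same interval as ascending F#3 to G#4.
F to G spans two letter names (F-G), plus an octave, so the interval is some kind of ninth.
Counting semitones, F#3→G#4 is 14, which is the major ninth.
(Equivalently, a compound major second: a major second plus an octave.)

M9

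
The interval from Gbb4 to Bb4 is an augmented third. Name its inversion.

d6

Inverted interval numbers add to nine, so a third pairs with a sixth (3 + 6 = 9).
And augmented becomes diminished under inversion, so we get a diminished sixth.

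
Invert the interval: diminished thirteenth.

First reduce the compound diminished thirteenth to its simple form, a diminished sixth.
Inverted interval numbers add to nine, so a sixth pairs with a third (6 + 3 = 9).
And diminished becomes augmented under inversion, so we get an augmented third.

augmented 3rd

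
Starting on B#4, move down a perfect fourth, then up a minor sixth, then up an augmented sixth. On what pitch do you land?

B#4 down a perfect fourth → F##4 (5 semitones).
F##4 up a minor sixth → D#5 (8 semitones).
D#5 up an augmented sixth → B##5 (10 semitones).

B##5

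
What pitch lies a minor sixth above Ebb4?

The sixth takes the letter from E up to C.
Moving 8 semitones up from Ebb4 (the size of a minor sixth) reaches Cbb5.

Cbb5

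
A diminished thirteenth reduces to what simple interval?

diminished sixth

Each octave removed subtracts seven from the number: 13 − 7 = 6.
Quality carries through unchanged, so the simple form is a diminished sixth.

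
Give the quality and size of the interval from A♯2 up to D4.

A to D spans four letter names (A-B-C-D), plus an octave: an eleventh.
A#2 to D4 spans 16 semitones — one semitone narrower than the perfect eleventh (17) — giving a diminished eleventh.
(Equivalently, a compound diminished fourth: a diminished fourth plus an octave.)

diminished eleventh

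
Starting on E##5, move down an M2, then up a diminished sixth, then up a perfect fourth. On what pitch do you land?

E6

Down a major second from E##5: D##5 (2 semitones down).
Up a diminished sixth from D##5: B5 (7 semitones up).
A perfect fourth up from B5 is E6.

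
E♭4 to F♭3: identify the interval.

Descending from Eb4 to Fb3 is the same interval as ascending Fb3 to Eb4.
F to E spans seven letter names (F-G-A-B-C-D-E): a seventh.
Fb3 to Eb4 is 11 semitones, matching the major seventh exactly, so the quality is major.

major seventh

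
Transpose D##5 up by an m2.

E#5

Counting two letter names up from D lands on E.
Moving 1 semitone up from D##5 (the size of a minor second) reaches E#5.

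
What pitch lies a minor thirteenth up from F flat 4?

D double-flat 6

Six letters up from F (plus an octave) reaches D.
A minor thirteenth is 20 semitones; 20 semitones up from Fb4 gives Dbb6.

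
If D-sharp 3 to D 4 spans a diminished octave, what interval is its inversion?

augmented 1st

Inverted interval numbers add to nine, so an octave pairs with a unison (8 + 1 = 9).
The quality also flips — diminished becomes augmented — giving an augmented unison.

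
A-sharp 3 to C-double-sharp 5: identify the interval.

A to C spans three letter names (A-B-C), plus an octave, so the interval is some kind of tenth.
A#3 to C##5 is 16 semitones, matching the major tenth exactly, so the quality is major.
(Equivalently, a compound major third: a major third plus an octave.)

major tenth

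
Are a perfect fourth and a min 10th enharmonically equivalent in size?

No

5 semitones (perfect fourth) vs 15 semitones (minor tenth): not equal.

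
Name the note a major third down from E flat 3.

The third takes the letter from E down to C.
A major third spans 4 semitones, so from Eb3 the target pitch is Cb3.

C flat 3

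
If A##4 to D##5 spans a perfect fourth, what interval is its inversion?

The rule of nine gives the new number: 9 − 4 = 5, so a fourth becomes a fifth.
Quality inverts too: perfect stays perfect. That makes the inversion a perfect fifth.

perfect 5th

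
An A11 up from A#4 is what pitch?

D##6

The eleventh's letter: A up four letter names plus an octave → D.
Moving 18 semitones up from A#4 (the size of an augmented eleventh) reaches D##6.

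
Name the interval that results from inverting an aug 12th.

First reduce the compound augmented twelfth to its simple form, an augmented fifth.
Interval numbers invert to sum to nine: 5 + 4 = 9, so a fifth inverts to a fourth.
And augmented becomes diminished under inversion, so we get a diminished fourth.

diminished 4th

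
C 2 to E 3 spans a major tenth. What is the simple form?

M3

Take out an octave (7 from the number): 10 − 7 = 3.
So a major tenth is an octave plus a major third. The quality is unchanged.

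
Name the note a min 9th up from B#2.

C#4

Counting two letter names plus an octave up from B lands on C.
A minor ninth is 13 semitones; 13 semitones up from B#2 gives C#4.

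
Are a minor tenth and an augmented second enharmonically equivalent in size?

15 semitones (minor tenth) vs 3 semitones (augmented second): not equal.

No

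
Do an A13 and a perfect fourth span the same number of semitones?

22 semitones (augmented thirteenth) vs 5 semitones (perfect fourth): not equal.

No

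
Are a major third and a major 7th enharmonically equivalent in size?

4 semitones (major third) vs 11 semitones (major seventh): not equal.

No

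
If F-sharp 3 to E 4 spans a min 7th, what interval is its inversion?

Interval numbers invert to sum to nine: 7 + 2 = 9, so a seventh inverts to a second.
And minor becomes major under inversion, so we get a major second.

M2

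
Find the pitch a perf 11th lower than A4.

The eleventh's letter: A down four letter names plus an octave → E.
A perfect eleventh spans 17 semitones, so from A4 the target pitch is E3.

E3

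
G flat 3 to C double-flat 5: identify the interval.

diminished 11th

G to C spans four letter names (G-A-B-C), plus an octave, so the interval is some kind of eleventh.
A perfect eleventh would be 17 semitones; Gb3 to Cbb5 is 16, one semitone narrower, so the interval is diminished.
(Equivalently, a compound diminished fourth: a diminished fourth plus an octave.)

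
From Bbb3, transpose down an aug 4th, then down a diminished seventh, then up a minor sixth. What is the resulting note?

Bbb3 down an augmented fourth → Fbb3 (6 semitones).
Down a diminished seventh from Fbb3: Gb2 (9 semitones down).
Up a minor sixth from Gb2: Ebb3 (8 semitones up).

Ebb3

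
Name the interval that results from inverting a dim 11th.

First reduce the compound diminished eleventh to its simple form, a diminished fourth.
The rule of nine gives the new number: 9 − 4 = 5, so a fourth becomes a fifth.
The quality also flips — diminished becomes augmented — giving an augmented fifth.

A5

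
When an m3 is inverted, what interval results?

M6

Inverted interval numbers add to nine, so a third pairs with a sixth (3 + 6 = 9).
Quality inverts too: minor becomes major. That makes the inversion a major sixth.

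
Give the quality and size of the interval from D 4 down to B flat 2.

major tenth

Descending from D4 to Bb2 is the same interval as ascending Bb2 to D4.
B to D spans three letter names (B-C-D), plus an octave — that makes it a tenth of some quality.
Counting semitones, Bb2→D4 is 16, which is the major tenth.
(Equivalently, a compound major third: a major third plus an octave.)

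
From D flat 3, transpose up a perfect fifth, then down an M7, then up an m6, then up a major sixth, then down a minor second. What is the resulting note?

Up a perfect fifth from Db3: Ab3 (7 semitones up).
A major seventh down from Ab3 is Bbb2.
A minor sixth up from Bbb2 is Gbb3.
Gbb3 up a major sixth → Ebb4 (9 semitones).
Down a minor second from Ebb4: Db4 (1 semitone down).

D flat 4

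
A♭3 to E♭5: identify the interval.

A to E spans five letter names (A-B-C-D-E), plus an octave, so the interval is some kind of twelfth.
Counting semitones, Ab3→Eb5 is 19, which is the perfect twelfth.
(Equivalently, a compound perfect fifth: a perfect fifth plus an octave.)

perfect twelfth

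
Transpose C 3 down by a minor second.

Two letter names down from C: B.
Moving 1 semitone down from C3 (the size of a minor second) reaches B2.

B 2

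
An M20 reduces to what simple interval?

Take out 2 octaves (14 from the number): 20 − 14 = 6.
Quality carries through unchanged, so the simple form is a major sixth.

major sixth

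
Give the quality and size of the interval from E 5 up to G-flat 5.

E to G spans three letter names (E-F-G), so the interval is some kind of third.
A major third would be 4 semitones; E5 to Gb5 is 2, two semitones narrower, so the interval is diminished.

diminished 3rd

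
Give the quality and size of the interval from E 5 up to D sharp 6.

E to D spans seven letter names (E-F-G-A-B-C-D) — that makes it a seventh of some quality.
The major seventh spans 11 semitones, and E5 to D#6 is exactly 11 semitones — so this is a major seventh.

major seventh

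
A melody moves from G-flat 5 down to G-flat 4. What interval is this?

perfect octave

Descending from Gb5 to Gb4 is the same interval as ascending Gb4 to Gb5.
G to G is the same letter name, plus an octave: an octave.
Counting semitones, Gb4→Gb5 is 12, which is the perfect octave.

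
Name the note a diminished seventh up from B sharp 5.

Counting seven letter names up from B lands on A.
Moving 9 semitones up from B#5 (the size of a diminished seventh) reaches A6.

A 6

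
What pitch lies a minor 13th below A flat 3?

Counting six letter names plus an octave down from A lands on C.
Moving 20 semitones down from Ab3 (the size of a minor thirteenth) reaches C2.

C 2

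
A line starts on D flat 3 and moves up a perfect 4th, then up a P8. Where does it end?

Db3 up a perfect fourth → Gb3 (5 semitones).
A perfect octave up from Gb3 is Gb4.

G flat 4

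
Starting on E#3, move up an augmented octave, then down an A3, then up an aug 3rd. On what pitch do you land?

E##4

An augmented octave up from E#3 is E##4.
E##4 down an augmented third → C#4 (5 semitones).
Up an augmented third from C#4: E##4 (5 semitones up).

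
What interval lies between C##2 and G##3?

C to G spans five letter names (C-D-E-F-G), plus an octave, so the interval is some kind of twelfth.
C##2 to G##3 is 19 semitones, matching the perfect twelfth exactly, so the quality is perfect.
(Equivalently, a compound perfect fifth: a perfect fifth plus an octave.)

perfect 12th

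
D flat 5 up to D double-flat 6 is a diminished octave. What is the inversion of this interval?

augmented unison

Inverted interval numbers add to nine, so an octave pairs with a unison (8 + 1 = 9).
Quality inverts too: diminished becomes augmented. That makes the inversion an augmented unison.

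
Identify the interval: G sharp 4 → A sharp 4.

major second

G to A spans two letter names (G-A) — that makes it a second of some quality.
Counting semitones, G#4→A#4 is 2, which is the major second.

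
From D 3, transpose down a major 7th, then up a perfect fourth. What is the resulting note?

A major seventh down from D3 is Eb2.
Up a perfect fourth from Eb2: Ab2 (5 semitones up).

A flat 2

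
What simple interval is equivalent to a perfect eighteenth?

P4

Subtracting seven from the interval number removes an octave: 18 − 14 = 4.
Quality carries through unchanged, so the simple form is a perfect fourth.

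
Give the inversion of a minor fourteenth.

major second

First reduce the compound minor fourteenth to its simple form, a minor seventh.
Interval numbers invert to sum to nine: 7 + 2 = 9, so a seventh inverts to a second.
Quality inverts too: minor becomes major. That makes the inversion a major second.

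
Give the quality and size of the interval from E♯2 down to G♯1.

major sixth

Descending from E#2 to G#1 is the same interval as ascending G#1 to E#2.
G to E spans six letter names (G-A-B-C-D-E): a sixth.
The major sixth spans 9 semitones, and G#1 to E#2 is exactly 9 semitones — so this is a major sixth.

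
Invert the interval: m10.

First reduce the compound minor tenth to its simple form, a minor third.
Inverted interval numbers add to nine, so a third pairs with a sixth (3 + 6 = 9).
And minor becomes major under inversion, so we get a major sixth.

major 6th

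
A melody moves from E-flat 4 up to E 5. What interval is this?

augmented octave

E to E is the same letter name, plus an octave — that makes it an octave of some quality.
The perfect octave is 12 semitones; here we have 13, one semitone wider: augmented.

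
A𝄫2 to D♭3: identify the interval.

A to D spans four letter names (A-B-C-D) — that makes it a fourth of some quality.
A perfect fourth would be 5 semitones; Abb2 to Db3 is 6, one semitone wider, so the interval is augmented.

augmented fourth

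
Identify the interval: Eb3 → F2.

minor seventh

Descending from Eb3 to F2 is the same interval as ascending F2 to Eb3.
F to E spans seven letter names (F-G-A-B-C-D-E) — that makes it a seventh of some quality.
A major seventh would be 11 semitones, but F2 to Eb3 is 10 — one semitone narrower, making it a minor seventh.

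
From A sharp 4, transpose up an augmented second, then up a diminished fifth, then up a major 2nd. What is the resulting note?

G double-sharp 5

An augmented second up from A#4 is B##4.
A diminished fifth up from B##4 is F##5.
F##5 up a major second → G##5 (2 semitones).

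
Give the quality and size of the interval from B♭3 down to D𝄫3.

augmented sixth

Descending from Bb3 to Dbb3 is the same interval as ascending Dbb3 to Bb3.
D to B spans six letter names (D-E-F-G-A-B), so the interval is some kind of sixth.
Dbb3 to Bb3 spans 10 semitones — one semitone wider than the major sixth (9) — giving an augmented sixth.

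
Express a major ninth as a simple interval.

major second

Subtracting seven from the interval number removes an octave: 9 − 7 = 2.
So a major ninth is an octave plus a major second. The quality is unchanged.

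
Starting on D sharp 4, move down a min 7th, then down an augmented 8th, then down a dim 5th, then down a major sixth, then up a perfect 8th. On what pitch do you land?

D#4 down a minor seventh → E#3 (10 semitones).
Down an augmented octave from E#3: E2 (13 semitones down).
Down a diminished fifth from E2: A#1 (6 semitones down).
A major sixth down from A#1 is C#1.
Up a perfect octave from C#1: C#2 (12 semitones up).

C sharp 2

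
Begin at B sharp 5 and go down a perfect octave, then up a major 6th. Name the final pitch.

A perfect octave down from B#5 is B#4.
B#4 up a major sixth → G##5 (9 semitones).

G double-sharp 5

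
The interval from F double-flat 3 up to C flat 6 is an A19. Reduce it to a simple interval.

augmented 5th

Subtracting seven from the interval number removes an octave: 19 − 14 = 5.
So an augmented nineteenth is 2 octaves plus an augmented fifth. The quality is unchanged.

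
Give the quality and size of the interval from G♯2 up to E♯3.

G to E spans six letter names (G-A-B-C-D-E) — that makes it a sixth of some quality.
Counting semitones, G#2→E#3 is 9, which is the major sixth.

major sixth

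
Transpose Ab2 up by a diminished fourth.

The fourth takes the letter from A up to D.
A diminished fourth spans 4 semitones, so from Ab2 the target pitch is Dbb3.

Dbb3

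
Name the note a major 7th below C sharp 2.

Counting seven letter names down from C lands on D.
A major seventh is 11 semitones; 11 semitones down from C#2 gives D1.

D 1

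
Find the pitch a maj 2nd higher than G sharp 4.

Two letter names up from G: A.
A major second spans 2 semitones, so from G#4 the target pitch is A#4.

A sharp 4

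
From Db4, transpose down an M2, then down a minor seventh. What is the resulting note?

Db3

Down a major second from Db4: Cb4 (2 semitones down).
Cb4 down a minor seventh → Db3 (10 semitones).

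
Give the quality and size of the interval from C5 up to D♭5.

minor 2nd

C to D spans two letter names (C-D), so the interval is some kind of second.
A major second would be 2 semitones, but C5 to Db5 is 1 — one semitone narrower, making it a minor second.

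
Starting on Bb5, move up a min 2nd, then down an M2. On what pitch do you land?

A minor second up from Bb5 is Cb6.
A major second down from Cb6 is Bbb5.

Bbb5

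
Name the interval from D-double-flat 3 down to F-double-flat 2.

M6

Descending from Dbb3 to Fbb2 is the same interval as ascending Fbb2 to Dbb3.
F to D spans six letter names (F-G-A-B-C-D): a sixth.
The major sixth spans 9 semitones, and Fbb2 to Dbb3 is exactly 9 semitones — so this is a major sixth.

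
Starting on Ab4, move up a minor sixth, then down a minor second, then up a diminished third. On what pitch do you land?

A minor sixth up from Ab4 is Fb5.
A minor second down from Fb5 is Eb5.
Up a diminished third from Eb5: Gbb5 (2 semitones up).

Gbb5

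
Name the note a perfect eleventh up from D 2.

G 3

Four letters up from D (plus an octave) reaches G.
Moving 17 semitones up from D2 (the size of a perfect eleventh) reaches G3.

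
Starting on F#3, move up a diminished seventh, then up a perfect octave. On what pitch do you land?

Eb5

F#3 up a diminished seventh → Eb4 (9 semitones).
A perfect octave up from Eb4 is Eb5.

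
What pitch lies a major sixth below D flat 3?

Counting six letter names down from D lands on F.
A major sixth spans 9 semitones, so from Db3 the target pitch is Fb2.

F flat 2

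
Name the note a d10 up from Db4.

Fbb5

Three letters up from D (plus an octave) reaches F.
A diminished tenth is 14 semitones; 14 semitones up from Db4 gives Fbb5.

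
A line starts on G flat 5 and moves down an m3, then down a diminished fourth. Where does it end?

B 4

Gb5 down a minor third → Eb5 (3 semitones).
Down a diminished fourth from Eb5: B4 (4 semitones down).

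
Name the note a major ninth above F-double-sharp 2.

G-double-sharp 3

The ninth's letter: F up two letter names plus an octave → G.
Moving 14 semitones up from F##2 (the size of a major ninth) reaches G##3.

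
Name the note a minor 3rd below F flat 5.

Counting three letter names down from F lands on D.
A minor third spans 3 semitones, so from Fb5 the target pitch is Db5.

D flat 5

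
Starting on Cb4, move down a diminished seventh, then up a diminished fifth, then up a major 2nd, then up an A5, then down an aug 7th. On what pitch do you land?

Gb3

Down a diminished seventh from Cb4: D3 (9 semitones down).
Up a diminished fifth from D3: Ab3 (6 semitones up).
Ab3 up a major second → Bb3 (2 semitones).
An augmented fifth up from Bb3 is F#4.
F#4 down an augmented seventh → Gb3 (12 semitones).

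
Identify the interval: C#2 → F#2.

P4

C to F spans four letter names (C-D-E-F): a fourth.
C#2 to F#2 is 5 semitones, matching the perfect fourth exactly, so the quality is perfect.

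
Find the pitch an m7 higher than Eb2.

Seven letter names up from E: D.
Moving 10 semitones up from Eb2 (the size of a minor seventh) reaches Db3.

Db3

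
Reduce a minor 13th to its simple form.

Take out an octave (7 from the number): 13 − 7 = 6.
That makes a minor thirteenth a compound minor sixth — an octave plus a minor sixth.

minor sixth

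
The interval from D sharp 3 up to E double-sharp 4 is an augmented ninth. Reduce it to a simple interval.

Subtracting seven from the interval number removes an octave: 9 − 7 = 2.
That makes an augmented ninth a compound augmented second — an octave plus an augmented second.

augmented second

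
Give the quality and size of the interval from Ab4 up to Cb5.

A to C spans three letter names (A-B-C): a third.
A major third would be 4 semitones, but Ab4 to Cb5 is 3 — one semitone narrower, making it a minor third.

minor 3rd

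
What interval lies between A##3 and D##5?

A to D spans four letter names (A-B-C-D), plus an octave — that makes it an eleventh of some quality.
A##3 to D##5 is 17 semitones, matching the perfect eleventh exactly, so the quality is perfect.
(Equivalently, a compound perfect fourth: a perfect fourth plus an octave.)

perfect 11th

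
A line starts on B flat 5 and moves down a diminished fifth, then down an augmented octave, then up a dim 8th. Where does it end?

E double-flat 5

A diminished fifth down from Bb5 is E5.
An augmented octave down from E5 is Eb4.
Up a diminished octave from Eb4: Ebb5 (11 semitones up).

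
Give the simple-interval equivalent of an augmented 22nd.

Take out 2 octaves (14 from the number): 22 − 14 = 8.
So an augmented twenty-second is 2 octaves plus an augmented octave. The quality is unchanged.

augmented octave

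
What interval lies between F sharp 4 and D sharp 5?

F to D spans six letter names (F-G-A-B-C-D) — that makes it a sixth of some quality.
The major sixth spans 9 semitones, and F#4 to D#5 is exactly 9 semitones — so this is a major sixth.

M6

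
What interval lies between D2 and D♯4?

D to D is the same letter name, plus 2 octaves: a fifteenth.
A perfect fifteenth would be 24 semitones; D2 to D#4 is 25, one semitone wider, so the interval is augmented.
(Equivalently, a compound augmented octave: an augmented octave plus an octave.)

augmented fifteenth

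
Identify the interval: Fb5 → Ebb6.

F to E spans seven letter names (F-G-A-B-C-D-E): a seventh.
Fb5 to Ebb6 is 10 semitones, a half step short of the major seventh (11), so this is minor.

m7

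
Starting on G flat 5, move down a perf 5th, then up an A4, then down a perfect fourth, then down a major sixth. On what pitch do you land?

A perfect fifth down from Gb5 is Cb5.
Cb5 up an augmented fourth → F5 (6 semitones).
F5 down a perfect fourth → C5 (5 semitones).
A major sixth down from C5 is Eb4.

E flat 4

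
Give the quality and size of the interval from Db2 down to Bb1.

Descending from Db2 to Bb1 is the same interval as ascending Bb1 to Db2.
B to D spans three letter names (B-C-D): a third.
A major third would be 4 semitones, but Bb1 to Db2 is 3 — one semitone narrower, making it a minor third.

minor 3rd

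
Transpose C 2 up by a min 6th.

A flat 2

Six letter names up from C: A.
Moving 8 semitones up from C2 (the size of a minor sixth) reaches Ab2.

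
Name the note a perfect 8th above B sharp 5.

For an octave the letter name doesn't change: still B, an octave up.
A perfect octave spans 12 semitones, so from B#5 the target pitch is B#6.

B sharp 6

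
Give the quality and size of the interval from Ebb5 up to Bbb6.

perfect twelfth

E to B spans five letter names (E-F-G-A-B), plus an octave, so the interval is some kind of twelfth.
The perfect twelfth spans 19 semitones, and Ebb5 to Bbb6 is exactly 19 semitones — so this is a perfect twelfth.
(Equivalently, a compound perfect fifth: a perfect fifth plus an octave.)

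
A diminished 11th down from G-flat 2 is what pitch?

D 1

The eleventh's letter: G down four letter names plus an octave → D.
A diminished eleventh is 16 semitones; 16 semitones down from Gb2 gives D1.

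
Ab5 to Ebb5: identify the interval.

A4

Descending from Ab5 to Ebb5 is the same interval as ascending Ebb5 to Ab5.
E to A spans four letter names (E-F-G-A): a fourth.
A perfect fourth would be 5 semitones; Ebb5 to Ab5 is 6, one semitone wider, so the interval is augmented.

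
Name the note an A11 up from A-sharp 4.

D-double-sharp 6

The eleventh's letter: A up four letter names plus an octave → D.
An augmented eleventh spans 18 semitones, so from A#4 the target pitch is D##6.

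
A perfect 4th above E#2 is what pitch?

Counting four letter names up from E lands on A.
Moving 5 semitones up from E#2 (the size of a perfect fourth) reaches A#2.

A#2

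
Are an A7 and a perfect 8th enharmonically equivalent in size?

Yes

An augmented seventh = 12 semitones = a perfect octave; enharmonically equal.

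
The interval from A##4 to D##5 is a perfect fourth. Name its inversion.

The rule of nine gives the new number: 9 − 4 = 5, so a fourth becomes a fifth.
Quality inverts too: perfect stays perfect. That makes the inversion a perfect fifth.

perfect 5th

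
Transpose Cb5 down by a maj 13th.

The thirteenth's letter: C down six letter names plus an octave → E.
Moving 21 semitones down from Cb5 (the size of a major thirteenth) reaches Ebb3.

Ebb3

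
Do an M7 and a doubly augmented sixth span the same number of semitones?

Yes

A major seventh spans 11 semitones, and a doubly augmented sixth also spans 11 semitones — they're enharmonic.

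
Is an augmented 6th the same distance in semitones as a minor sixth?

No

An augmented sixth is 10 semitones but a minor sixth is 8 semitones — different sizes.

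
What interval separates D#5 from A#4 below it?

perfect fourth

Descending from D#5 to A#4 is the same interval as ascending A#4 to D#5.
A to D spans four letter names (A-B-C-D) — that makes it a fourth of some quality.
The perfect fourth spans 5 semitones, and A#4 to D#5 is exactly 5 semitones — so this is a perfect fourth.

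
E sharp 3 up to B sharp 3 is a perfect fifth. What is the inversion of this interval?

Inverted interval numbers add to nine, so a fifth pairs with a fourth (5 + 4 = 9).
And perfect stays perfect under inversion, so we get a perfect fourth.

P4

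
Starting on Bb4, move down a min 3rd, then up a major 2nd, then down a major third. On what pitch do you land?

Down a minor third from Bb4: G4 (3 semitones down).
G4 up a major second → A4 (2 semitones).
A4 down a major third → F4 (4 semitones).

F4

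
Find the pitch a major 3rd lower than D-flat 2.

Three letter names down from D: B.
Moving 4 semitones down from Db2 (the size of a major third) reaches Bbb1.

B-double-flat 1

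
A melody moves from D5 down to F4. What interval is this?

major sixth

Descending from D5 to F4 is the same interval as ascending F4 to D5.
F to D spans six letter names (F-G-A-B-C-D) — that makes it a sixth of some quality.
The major sixth spans 9 semitones, and F4 to D5 is exactly 9 semitones — so this is a major sixth.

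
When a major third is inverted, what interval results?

The rule of nine gives the new number: 9 − 3 = 6, so a third becomes a sixth.
Quality inverts too: major becomes minor. That makes the inversion a minor sixth.

m6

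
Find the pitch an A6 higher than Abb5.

F6

Six letter names up from A: F.
An augmented sixth spans 10 semitones, so from Abb5 the target pitch is F6.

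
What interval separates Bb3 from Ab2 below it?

Descending from Bb3 to Ab2 is the same interval as ascending Ab2 to Bb3.
A to B spans two letter names (A-B), plus an octave — that makes it a ninth of some quality.
Ab2 to Bb3 is 14 semitones, matching the major ninth exactly, so the quality is major.
(Equivalently, a compound major second: a major second plus an octave.)

major 9th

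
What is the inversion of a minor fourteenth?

First reduce the compound minor fourteenth to its simple form, a minor seventh.
Inverted interval numbers add to nine, so a seventh pairs with a second (7 + 2 = 9).
Quality inverts too: minor becomes major. That makes the inversion a major second.

major 2nd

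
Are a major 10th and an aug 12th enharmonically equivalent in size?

A major tenth is 16 semitones but an augmented twelfth is 20 semitones — different sizes.

No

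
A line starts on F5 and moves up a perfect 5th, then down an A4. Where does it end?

Gb5

Up a perfect fifth from F5: C6 (7 semitones up).
An augmented fourth down from C6 is Gb5.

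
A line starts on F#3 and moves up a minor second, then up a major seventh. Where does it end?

F#4

Up a minor second from F#3: G3 (1 semitone up).
A major seventh up from G3 is F#4.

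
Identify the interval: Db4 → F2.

Descending from Db4 to F2 is the same interval as ascending F2 to Db4.
F to D spans six letter names (F-G-A-B-C-D), plus an octave — that makes it a thirteenth of some quality.
At 20 semitones, F2→Db4 falls one short of a major thirteenth: minor.
(Equivalently, a compound minor sixth: a minor sixth plus an octave.)

minor 13th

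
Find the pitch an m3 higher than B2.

Counting three letter names up from B lands on D.
A minor third spans 3 semitones, so from B2 the target pitch is D3.

D3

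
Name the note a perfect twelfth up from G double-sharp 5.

The twelfth's letter: G up five letter names plus an octave → D.
A perfect twelfth is 19 semitones; 19 semitones up from G##5 gives D##7.

D double-sharp 7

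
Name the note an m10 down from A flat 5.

F 4

Three letters down from A (plus an octave) reaches F.
A minor tenth spans 15 semitones, so from Ab5 the target pitch is F4.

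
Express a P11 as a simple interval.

Subtracting seven from the interval number removes an octave: 11 − 7 = 4.
Quality carries through unchanged, so the simple form is a perfect fourth.

perfect 4th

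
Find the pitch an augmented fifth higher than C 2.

Counting five letter names up from C lands on G.
Moving 8 semitones up from C2 (the size of an augmented fifth) reaches G#2.

G-sharp 2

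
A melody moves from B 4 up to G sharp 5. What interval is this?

major 6th

B to G spans six letter names (B-C-D-E-F-G): a sixth.
Counting semitones, B4→G#5 is 9, which is the major sixth.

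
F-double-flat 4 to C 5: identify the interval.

AA5

F to C spans five letter names (F-G-A-B-C): a fifth.
Fbb4 to C5 spans 9 semitones — two semitones wider than the perfect fifth (7) — giving a doubly augmented fifth.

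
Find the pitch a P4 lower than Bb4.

F4

Four letter names down from B: F.
A perfect fourth spans 5 semitones, so from Bb4 the target pitch is F4.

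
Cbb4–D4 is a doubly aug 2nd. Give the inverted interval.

The rule of nine gives the new number: 9 − 2 = 7, so a second becomes a seventh.
The quality also flips — doubly augmented becomes doubly diminished — giving a doubly diminished seventh.

doubly diminished 7th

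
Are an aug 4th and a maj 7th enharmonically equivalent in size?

No

An augmented fourth is 6 semitones but a major seventh is 11 semitones — different sizes.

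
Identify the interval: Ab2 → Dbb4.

diminished eleventh

A to D spans four letter names (A-B-C-D), plus an octave — that makes it an eleventh of some quality.
Ab2 to Dbb4 spans 16 semitones — one semitone narrower than the perfect eleventh (17) — giving a diminished eleventh.
(Equivalently, a compound diminished fourth: a diminished fourth plus an octave.)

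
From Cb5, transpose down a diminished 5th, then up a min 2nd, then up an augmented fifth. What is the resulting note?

D5

A diminished fifth down from Cb5 is F4.
A minor second up from F4 is Gb4.
Gb4 up an augmented fifth → D5 (8 semitones).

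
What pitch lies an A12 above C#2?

The twelfth's letter: C up five letter names plus an octave → G.
Moving 20 semitones up from C#2 (the size of an augmented twelfth) reaches G##3.

G##3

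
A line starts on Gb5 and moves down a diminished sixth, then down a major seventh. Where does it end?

Down a diminished sixth from Gb5: B4 (7 semitones down).
Down a major seventh from B4: C4 (11 semitones down).

C4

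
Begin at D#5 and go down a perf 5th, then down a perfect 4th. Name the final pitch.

Down a perfect fifth from D#5: G#4 (7 semitones down).
G#4 down a perfect fourth → D#4 (5 semitones).

D#4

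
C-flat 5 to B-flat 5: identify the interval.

major seventh

C to B spans seven letter names (C-D-E-F-G-A-B): a seventh.
Cb5 to Bb5 is 11 semitones, matching the major seventh exactly, so the quality is major.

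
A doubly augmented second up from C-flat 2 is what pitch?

Two letter names up from C: D.
Moving 4 semitones up from Cb2 (the size of a doubly augmented second) reaches D#2.

D-sharp 2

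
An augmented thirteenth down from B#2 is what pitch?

D1

Counting six letter names plus an octave down from B lands on D.
An augmented thirteenth is 22 semitones; 22 semitones down from B#2 gives D1.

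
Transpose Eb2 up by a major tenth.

G3

The tenth's letter: E up three letter names plus an octave → G.
A major tenth is 16 semitones; 16 semitones up from Eb2 gives G3.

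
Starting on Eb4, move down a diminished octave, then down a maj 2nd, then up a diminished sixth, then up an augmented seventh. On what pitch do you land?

A4

Eb4 down a diminished octave → E3 (11 semitones).
A major second down from E3 is D3.
A diminished sixth up from D3 is Bbb3.
An augmented seventh up from Bbb3 is A4.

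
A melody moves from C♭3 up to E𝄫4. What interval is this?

C to E spans three letter names (C-D-E), plus an octave, so the interval is some kind of tenth.
Cb3 to Ebb4 is 15 semitones, a half step short of the major tenth (16), so this is minor.
(Equivalently, a compound minor third: a minor third plus an octave.)

minor tenth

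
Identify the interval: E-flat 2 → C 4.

E to C spans six letter names (E-F-G-A-B-C), plus an octave, so the interval is some kind of thirteenth.
The major thirteenth spans 21 semitones, and Eb2 to C4 is exactly 21 semitones — so this is a major thirteenth.
(Equivalently, a compound major sixth: a major sixth plus an octave.)

major 13th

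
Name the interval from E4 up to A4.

perfect 4th

E to A spans four letter names (E-F-G-A): a fourth.
Counting semitones, E4→A4 is 5, which is the perfect fourth.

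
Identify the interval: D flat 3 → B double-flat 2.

Descending from Db3 to Bbb2 is the same interval as ascending Bbb2 to Db3.
B to D spans three letter names (B-C-D): a third.
Counting semitones, Bbb2→Db3 is 4, which is the major third.

major third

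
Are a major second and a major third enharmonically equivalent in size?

No

2 semitones (major second) vs 4 semitones (major third): not equal.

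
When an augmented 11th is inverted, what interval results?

First reduce the compound augmented eleventh to its simple form, an augmented fourth.
Interval numbers invert to sum to nine: 4 + 5 = 9, so a fourth inverts to a fifth.
Quality inverts too: augmented becomes diminished. That makes the inversion a diminished fifth.

diminished 5th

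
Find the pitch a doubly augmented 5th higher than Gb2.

The fifth takes the letter from G up to D.
Moving 9 semitones up from Gb2 (the size of a doubly augmented fifth) reaches D#3.

D#3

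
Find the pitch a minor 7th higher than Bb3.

Seven letter names up from B: A.
A minor seventh spans 10 semitones, so from Bb3 the target pitch is Ab4.

Ab4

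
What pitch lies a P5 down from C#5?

Five letter names down from C: F.
A perfect fifth is 7 semitones; 7 semitones down from C#5 gives F#4.

F#4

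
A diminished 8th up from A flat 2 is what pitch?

A double-flat 3

For an octave the letter name doesn't change: still A, an octave up.
Moving 11 semitones up from Ab2 (the size of a diminished octave) reaches Abb3.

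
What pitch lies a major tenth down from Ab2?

Fb1

Three letters down from A (plus an octave) reaches F.
Moving 16 semitones down from Ab2 (the size of a major tenth) reaches Fb1.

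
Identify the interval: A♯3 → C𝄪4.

A to C spans three letter names (A-B-C) — that makes it a third of some quality.
A#3 to C##4 is 4 semitones, matching the major third exactly, so the quality is major.

major 3rd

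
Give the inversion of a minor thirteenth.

M3

First reduce the compound minor thirteenth to its simple form, a minor sixth.
The rule of nine gives the new number: 9 − 6 = 3, so a sixth becomes a third.
And minor becomes major under inversion, so we get a major third.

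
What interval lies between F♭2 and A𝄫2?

F to A spans three letter names (F-G-A) — that makes it a third of some quality.
At 3 semitones, Fb2→Abb2 falls one short of a major third: minor.

minor third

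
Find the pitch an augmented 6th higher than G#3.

E##4

Six letter names up from G: E.
An augmented sixth spans 10 semitones, so from G#3 the target pitch is E##4.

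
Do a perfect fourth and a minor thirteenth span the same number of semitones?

A perfect fourth is 5 semitones but a minor thirteenth is 20 semitones — different sizes.

No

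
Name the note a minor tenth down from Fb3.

Db2

Counting three letter names plus an octave down from F lands on D.
A minor tenth spans 15 semitones, so from Fb3 the target pitch is Db2.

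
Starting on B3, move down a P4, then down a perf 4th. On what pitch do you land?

A perfect fourth down from B3 is F#3.
F#3 down a perfect fourth → C#3 (5 semitones).

C#3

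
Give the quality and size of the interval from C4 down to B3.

minor 2nd

Descending from C4 to B3 is the same interval as ascending B3 to C4.
B to C spans two letter names (B-C): a second.
At 1 semitone, B3→C4 falls one short of a major second: minor.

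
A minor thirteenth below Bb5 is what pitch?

Six letters down from B (plus an octave) reaches D.
A minor thirteenth is 20 semitones; 20 semitones down from Bb5 gives D4.

D4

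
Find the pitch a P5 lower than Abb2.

Five letter names down from A: D.
Moving 7 semitones down from Abb2 (the size of a perfect fifth) reaches Dbb2.

Dbb2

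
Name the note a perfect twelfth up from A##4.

Five letters up from A (plus an octave) reaches E.
A perfect twelfth is 19 semitones; 19 semitones up from A##4 gives E##6.

E##6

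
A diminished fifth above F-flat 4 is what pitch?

C-double-flat 5

Counting five letter names up from F lands on C.
A diminished fifth spans 6 semitones, so from Fb4 the target pitch is Cbb5.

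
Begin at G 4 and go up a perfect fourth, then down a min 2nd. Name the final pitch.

G4 up a perfect fourth → C5 (5 semitones).
Down a minor second from C5: B4 (1 semitone down).

B 4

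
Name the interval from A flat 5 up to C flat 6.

minor 3rd

A to C spans three letter names (A-B-C): a third.
Ab5 to Cb6 is 3 semitones, a half step short of the major third (4), so this is minor.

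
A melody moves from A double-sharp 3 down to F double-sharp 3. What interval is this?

major third

Descending from A##3 to F##3 is the same interval as ascending F##3 to A##3.
F to A spans three letter names (F-G-A): a third.
Counting semitones, F##3→A##3 is 4, which is the major third.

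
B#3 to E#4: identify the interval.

B to E spans four letter names (B-C-D-E), so the interval is some kind of fourth.
The perfect fourth spans 5 semitones, and B#3 to E#4 is exactly 5 semitones — so this is a perfect fourth.

perfect 4th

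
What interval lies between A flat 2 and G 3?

A to G spans seven letter names (A-B-C-D-E-F-G) — that makes it a seventh of some quality.
The major seventh spans 11 semitones, and Ab2 to G3 is exactly 11 semitones — so this is a major seventh.

M7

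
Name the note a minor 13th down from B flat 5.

Six letters down from B (plus an octave) reaches D.
A minor thirteenth is 20 semitones; 20 semitones down from Bb5 gives D4.

D 4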